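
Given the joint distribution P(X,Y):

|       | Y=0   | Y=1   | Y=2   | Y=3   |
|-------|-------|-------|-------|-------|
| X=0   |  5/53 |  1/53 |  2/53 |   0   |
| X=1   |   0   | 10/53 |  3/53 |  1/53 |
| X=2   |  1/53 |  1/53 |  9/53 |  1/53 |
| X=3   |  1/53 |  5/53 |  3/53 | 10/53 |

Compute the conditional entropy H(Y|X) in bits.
1.3460 bits

H(Y|X) = H(X,Y) - H(X)

H(X,Y) = -Σ_{x,y} P(x,y) log₂ P(x,y). Per-cell terms -P(x,y)·log₂P(x,y):
  X=0: 0.32132, 0.10807, 0.17841, 0.00000
  X=1: 0.00000, 0.45396, 0.23451, 0.10807
  X=2: 0.10807, 0.10807, 0.43438, 0.10807
  X=3: 0.10807, 0.32132, 0.23451, 0.45396
  (cells with P = 0 contribute 0)
Sum of the 16 terms: H(X,Y) = 3.2808 bits

Marginal of X (row sums):
  P(X=0) = 5/53 + 1/53 + 2/53 + 0 = 8/53
  P(X=1) = 0 + 10/53 + 3/53 + 1/53 = 14/53
  P(X=2) = 1/53 + 1/53 + 9/53 + 1/53 = 12/53
  P(X=3) = 1/53 + 5/53 + 3/53 + 10/53 = 19/53
H(X) = -[(8/53)·log₂(8/53) + (14/53)·log₂(14/53) + (12/53)·log₂(12/53) + (19/53)·log₂(19/53)]
  = 0.41176 + 0.50732 + 0.48520 + 0.53056 = 1.9348 bits

H(Y|X) = H(X,Y) - H(X) = 3.2808 - 1.9348 = 1.3460 bits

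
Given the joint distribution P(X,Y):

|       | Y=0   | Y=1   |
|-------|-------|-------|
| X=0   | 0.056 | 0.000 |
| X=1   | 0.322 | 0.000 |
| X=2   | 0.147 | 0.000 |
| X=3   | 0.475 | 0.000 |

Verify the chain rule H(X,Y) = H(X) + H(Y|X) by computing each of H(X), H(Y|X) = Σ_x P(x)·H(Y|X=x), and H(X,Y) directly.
H(X) = 1.6761 bits, H(Y|X) = 0.0000 bits, H(X,Y) = 1.6761 bits

Marginal of X (row sums):
  P(X=0) = 0.056 + 0.000 = 0.056
  P(X=1) = 0.322 + 0.000 = 0.322
  P(X=2) = 0.147 + 0.000 = 0.147
  P(X=3) = 0.475 + 0.000 = 0.475
H(X) = -[0.056·log₂(0.056) + 0.322·log₂(0.322) + 0.147·log₂(0.147) + 0.475·log₂(0.475)]
  = 0.2329 + 0.5264 + 0.4066 + 0.5102 = 1.6761 bits

H(Y|X) = Σ_x P(x)·H(Y|X=x):
  X=0: P(X=0) = 0.056, P(Y|X=0) = (1, 0) → H(Y|X=0) = 0.0000
  X=1: P(X=1) = 0.322, P(Y|X=1) = (1, 0) → H(Y|X=1) = 0.0000
  X=2: P(X=2) = 0.147, P(Y|X=2) = (1, 0) → H(Y|X=2) = 0.0000
  X=3: P(X=3) = 0.475, P(Y|X=3) = (1, 0) → H(Y|X=3) = 0.0000
H(Y|X) = 0.056·0.0000 + 0.322·0.0000 + 0.147·0.0000 + 0.475·0.0000 = 0.0000 bits

H(X,Y) = -Σ_{x,y} P(x,y) log₂ P(x,y). Per-cell terms -P(x,y)·log₂P(x,y):
  X=0: 0.2329, 0.0000
  X=1: 0.5264, 0.0000
  X=2: 0.4066, 0.0000
  X=3: 0.5102, 0.0000
  (cells with P = 0 contribute 0)
Sum of the 8 terms: H(X,Y) = 1.6761 bits

Chain rule check:
  H(X) + H(Y|X) = 1.6761 + 0.0000 = 1.6761 bits
  H(X,Y) = 1.6761 bits
✓ Chain rule verified.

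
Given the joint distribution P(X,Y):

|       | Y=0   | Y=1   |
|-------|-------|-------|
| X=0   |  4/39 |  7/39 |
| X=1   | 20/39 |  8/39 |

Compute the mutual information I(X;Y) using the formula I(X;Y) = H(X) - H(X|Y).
0.0748 bits

I(X;Y) = H(X) - H(X|Y)

Marginal of X (row sums):
  P(X=0) = 4/39 + 7/39 = 11/39
  P(X=1) = 20/39 + 8/39 = 28/39
H(X) = -[(11/39)·log₂(11/39) + (28/39)·log₂(28/39)]
  = 0.5150 + 0.3432 = 0.8582 bits

Marginal of Y (column sums):
  P(Y=0) = 4/39 + 20/39 = 8/13
  P(Y=1) = 7/39 + 8/39 = 5/13
H(X|Y) = Σ_y P(y)·H(X|Y=y):
  Y=0: P(Y=0) = 8/13, P(X|Y=0) = (1/6, 5/6) → H(X|Y=0) = 0.6500
  Y=1: P(Y=1) = 5/13, P(X|Y=1) = (7/15, 8/15) → H(X|Y=1) = 0.9968
H(X|Y) = (8/13)·0.6500 + (5/13)·0.9968 = 0.7834 bits

I(X;Y) = H(X) - H(X|Y) = 0.8582 - 0.7834 = 0.0748 bits

Cross-check via I(X;Y) = H(X) + H(Y) - H(X,Y): computing H(Y) from the column sums and H(X,Y) from the 4 cells in the same way gives H(Y) = 0.9612 bits and H(X,Y) = 1.7446 bits, so
I(X;Y) = 0.8582 + 0.9612 - 1.7446 = 0.0748 bits ✓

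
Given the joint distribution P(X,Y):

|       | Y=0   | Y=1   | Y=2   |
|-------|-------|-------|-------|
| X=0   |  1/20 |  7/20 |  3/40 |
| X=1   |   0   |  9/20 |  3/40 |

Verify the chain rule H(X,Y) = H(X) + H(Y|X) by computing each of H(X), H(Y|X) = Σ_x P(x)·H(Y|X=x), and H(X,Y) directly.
H(X) = 0.9982 bits, H(Y|X) = 0.8269 bits, H(X,Y) = 1.8251 bits

Marginal of X (row sums):
  P(X=0) = 1/20 + 7/20 + 3/40 = 19/40
  P(X=1) = 0 + 9/20 + 3/40 = 21/40
H(X) = -[(19/40)·log₂(19/40) + (21/40)·log₂(21/40)]
  = 0.51015 + 0.48805 = 0.9982 bits

H(Y|X) = Σ_x P(x)·H(Y|X=x):
  X=0: P(X=0) = 19/40, P(Y|X=0) = (2/19, 14/19, 3/19) → H(Y|X=0) = 1.08699
  X=1: P(X=1) = 21/40, P(Y|X=1) = (0, 6/7, 1/7) → H(Y|X=1) = 0.59167
H(Y|X) = (19/40)·1.08699 + (21/40)·0.59167 = 0.8269 bits

H(X,Y) = -Σ_{x,y} P(x,y) log₂ P(x,y). Per-cell terms -P(x,y)·log₂P(x,y):
  X=0: 0.21610, 0.53010, 0.28027
  X=1: 0.00000, 0.51840, 0.28027
  (cells with P = 0 contribute 0)
Sum of the 6 terms: H(X,Y) = 1.8251 bits

Chain rule check:
  H(X) + H(Y|X) = 0.9982 + 0.8269 = 1.8251 bits
  H(X,Y) = 1.8251 bits
✓ Chain rule verified.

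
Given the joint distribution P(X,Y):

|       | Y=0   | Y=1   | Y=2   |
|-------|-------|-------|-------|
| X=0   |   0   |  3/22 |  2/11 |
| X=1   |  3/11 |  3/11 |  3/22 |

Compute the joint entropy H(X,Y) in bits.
2.2536 bits

H(X,Y) = -Σ_{x,y} P(x,y) log₂ P(x,y). Per-cell terms -P(x,y)·log₂P(x,y):
  X=0: 0.0000, 0.3920, 0.4472
  X=1: 0.5112, 0.5112, 0.3920
  (cells with P = 0 contribute 0)
Sum of the 6 terms: H(X,Y) = 2.2536 bits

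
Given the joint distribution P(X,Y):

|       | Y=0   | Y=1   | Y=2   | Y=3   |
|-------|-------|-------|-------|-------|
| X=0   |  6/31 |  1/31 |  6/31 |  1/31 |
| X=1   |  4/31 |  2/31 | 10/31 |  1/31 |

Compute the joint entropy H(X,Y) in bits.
2.5594 bits

H(X,Y) = -Σ_{x,y} P(x,y) log₂ P(x,y). Per-cell terms -P(x,y)·log₂P(x,y):
  X=0: 0.4586, 0.1598, 0.4586, 0.1598
  X=1: 0.3812, 0.2551, 0.5265, 0.1598
Sum of the 8 terms: H(X,Y) = 2.5594 bits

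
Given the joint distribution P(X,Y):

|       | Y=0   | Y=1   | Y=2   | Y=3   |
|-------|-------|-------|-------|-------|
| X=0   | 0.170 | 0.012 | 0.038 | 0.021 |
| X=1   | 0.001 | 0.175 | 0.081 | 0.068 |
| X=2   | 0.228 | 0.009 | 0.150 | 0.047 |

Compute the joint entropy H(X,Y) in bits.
2.9803 bits

H(X,Y) = -Σ_{x,y} P(x,y) log₂ P(x,y). Per-cell terms -P(x,y)·log₂P(x,y):
  X=0: 0.4346, 0.0766, 0.1793, 0.1170
  X=1: 0.0100, 0.4401, 0.2937, 0.2637
  X=2: 0.4863, 0.0612, 0.4105, 0.2073
Sum of the 12 terms: H(X,Y) = 2.9803 bits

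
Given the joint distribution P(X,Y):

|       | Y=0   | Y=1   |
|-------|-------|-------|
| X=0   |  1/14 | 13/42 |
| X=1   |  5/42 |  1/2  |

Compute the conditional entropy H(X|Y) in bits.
0.9587 bits

H(X|Y) = H(X,Y) - H(Y)

H(X,Y) = -Σ_{x,y} P(x,y) log₂ P(x,y). Per-cell terms -P(x,y)·log₂P(x,y):
  X=0: 0.2720, 0.5237
  X=1: 0.3655, 0.5000
Sum of the 4 terms: H(X,Y) = 1.6612 bits

Marginal of Y (column sums):
  P(Y=0) = 1/14 + 5/42 = 4/21
  P(Y=1) = 13/42 + 1/2 = 17/21
H(Y) = -[(4/21)·log₂(4/21) + (17/21)·log₂(17/21)]
  = 0.4557 + 0.2468 = 0.7025 bits

H(X|Y) = H(X,Y) - H(Y) = 1.6612 - 0.7025 = 0.9587 bits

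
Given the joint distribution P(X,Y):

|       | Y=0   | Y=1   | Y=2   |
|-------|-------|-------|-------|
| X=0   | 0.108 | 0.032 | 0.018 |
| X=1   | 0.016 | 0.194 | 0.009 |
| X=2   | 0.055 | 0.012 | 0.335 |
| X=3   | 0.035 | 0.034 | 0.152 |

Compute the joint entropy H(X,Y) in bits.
2.8091 bits

H(X,Y) = -Σ_{x,y} P(x,y) log₂ P(x,y). Per-cell terms -P(x,y)·log₂P(x,y):
  X=0: 0.34678, 0.15891, 0.10433
  X=1: 0.09545, 0.45898, 0.06116
  X=2: 0.23014, 0.07657, 0.52855
  X=3: 0.16928, 0.16586, 0.41311
Sum of the 12 terms: H(X,Y) = 2.8091 bits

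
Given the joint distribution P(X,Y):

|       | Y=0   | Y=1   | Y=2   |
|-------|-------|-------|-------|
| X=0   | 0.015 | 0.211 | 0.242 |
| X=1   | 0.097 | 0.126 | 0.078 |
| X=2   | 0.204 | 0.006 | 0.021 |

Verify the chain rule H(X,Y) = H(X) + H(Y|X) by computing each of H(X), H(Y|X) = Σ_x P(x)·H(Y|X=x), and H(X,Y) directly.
H(X) = 1.5224 bits, H(Y|X) = 1.1568 bits, H(X,Y) = 2.6792 bits

Marginal of X (row sums):
  P(X=0) = 0.015 + 0.211 + 0.242 = 0.468
  P(X=1) = 0.097 + 0.126 + 0.078 = 0.301
  P(X=2) = 0.204 + 0.006 + 0.021 = 0.231
H(X) = -[0.468·log₂(0.468) + 0.301·log₂(0.301) + 0.231·log₂(0.231)]
  = 0.5127 + 0.5214 + 0.4883 = 1.5224 bits

H(Y|X) = Σ_x P(x)·H(Y|X=x):
  X=0: P(X=0) = 0.468, P(Y|X=0) = (5/156, 211/468, 121/234) → H(Y|X=0) = 1.1693
  X=1: P(X=1) = 0.301, P(Y|X=1) = (97/301, 18/43, 78/301) → H(Y|X=1) = 1.5572
  X=2: P(X=2) = 0.231, P(Y|X=2) = (68/77, 2/77, 1/11) → H(Y|X=2) = 0.6097
H(Y|X) = 0.468·1.1693 + 0.301·1.5572 + 0.231·0.6097 = 1.1568 bits

H(X,Y) = -Σ_{x,y} P(x,y) log₂ P(x,y). Per-cell terms -P(x,y)·log₂P(x,y):
  X=0: 0.0909, 0.4736, 0.4954
  X=1: 0.3265, 0.3766, 0.2871
  X=2: 0.4678, 0.0443, 0.1170
Sum of the 9 terms: H(X,Y) = 2.6792 bits

Chain rule check:
  H(X) + H(Y|X) = 1.5224 + 1.1568 = 2.6792 bits
  H(X,Y) = 2.6792 bits
✓ Chain rule verified.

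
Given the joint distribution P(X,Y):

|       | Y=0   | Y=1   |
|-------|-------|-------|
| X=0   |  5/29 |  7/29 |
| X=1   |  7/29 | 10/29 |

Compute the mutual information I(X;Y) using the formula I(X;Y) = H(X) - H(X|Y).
0.0000 bits

I(X;Y) = H(X) - H(X|Y)

Marginal of X (row sums):
  P(X=0) = 5/29 + 7/29 = 12/29
  P(X=1) = 7/29 + 10/29 = 17/29
H(X) = -[(12/29)·log₂(12/29) + (17/29)·log₂(17/29)]
  = 0.52677 + 0.45168 = 0.97845 bits

Marginal of Y (column sums):
  P(Y=0) = 5/29 + 7/29 = 12/29
  P(Y=1) = 7/29 + 10/29 = 17/29
H(X|Y) = Σ_y P(y)·H(X|Y=y):
  Y=0: P(Y=0) = 12/29, P(X|Y=0) = (5/12, 7/12) → H(X|Y=0) = 0.97987
  Y=1: P(Y=1) = 17/29, P(X|Y=1) = (7/17, 10/17) → H(X|Y=1) = 0.97742
H(X|Y) = (12/29)·0.97987 + (17/29)·0.97742 = 0.97843 bits

I(X;Y) = H(X) - H(X|Y) = 0.97845 - 0.97843 = 0.0000 bits

Cross-check via I(X;Y) = H(X) + H(Y) - H(X,Y): computing H(Y) from the column sums and H(X,Y) from the 4 cells in the same way gives H(Y) = 0.97845 bits and H(X,Y) = 1.95688 bits, so
I(X;Y) = 0.97845 + 0.97845 - 1.95688 = 0.0000 bits ✓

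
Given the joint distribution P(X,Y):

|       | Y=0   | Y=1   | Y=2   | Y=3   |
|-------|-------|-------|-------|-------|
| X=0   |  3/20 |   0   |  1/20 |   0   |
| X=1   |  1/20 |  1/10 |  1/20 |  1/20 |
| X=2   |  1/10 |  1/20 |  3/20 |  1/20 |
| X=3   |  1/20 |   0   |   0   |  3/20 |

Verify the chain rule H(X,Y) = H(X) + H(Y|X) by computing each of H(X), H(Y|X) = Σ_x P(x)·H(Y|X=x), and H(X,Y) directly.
H(X) = 1.9589 bits, H(Y|X) = 1.4498 bits, H(X,Y) = 3.4087 bits

Marginal of X (row sums):
  P(X=0) = 3/20 + 0 + 1/20 + 0 = 1/5
  P(X=1) = 1/20 + 1/10 + 1/20 + 1/20 = 1/4
  P(X=2) = 1/10 + 1/20 + 3/20 + 1/20 = 7/20
  P(X=3) = 1/20 + 0 + 0 + 3/20 = 1/5
H(X) = -[(1/5)·log₂(1/5) + (1/4)·log₂(1/4) + (7/20)·log₂(7/20) + (1/5)·log₂(1/5)]
  = 0.46439 + 0.50000 + 0.53010 + 0.46439 = 1.9589 bits

H(Y|X) = Σ_x P(x)·H(Y|X=x):
  X=0: P(X=0) = 1/5, P(Y|X=0) = (3/4, 0, 1/4, 0) → H(Y|X=0) = 0.81128
  X=1: P(X=1) = 1/4, P(Y|X=1) = (1/5, 2/5, 1/5, 1/5) → H(Y|X=1) = 1.92193
  X=2: P(X=2) = 7/20, P(Y|X=2) = (2/7, 1/7, 3/7, 1/7) → H(Y|X=2) = 1.84237
  X=3: P(X=3) = 1/5, P(Y|X=3) = (1/4, 0, 0, 3/4) → H(Y|X=3) = 0.81128
H(Y|X) = (1/5)·0.81128 + (1/4)·1.92193 + (7/20)·1.84237 + (1/5)·0.81128 = 1.4498 bits

H(X,Y) = -Σ_{x,y} P(x,y) log₂ P(x,y). Per-cell terms -P(x,y)·log₂P(x,y):
  X=0: 0.41054, 0.00000, 0.21610, 0.00000
  X=1: 0.21610, 0.33219, 0.21610, 0.21610
  X=2: 0.33219, 0.21610, 0.41054, 0.21610
  X=3: 0.21610, 0.00000, 0.00000, 0.41054
  (cells with P = 0 contribute 0)
Sum of the 16 terms: H(X,Y) = 3.4087 bits

Chain rule check:
  H(X) + H(Y|X) = 1.9589 + 1.4498 = 3.4087 bits
  H(X,Y) = 3.4087 bits
✓ Chain rule verified.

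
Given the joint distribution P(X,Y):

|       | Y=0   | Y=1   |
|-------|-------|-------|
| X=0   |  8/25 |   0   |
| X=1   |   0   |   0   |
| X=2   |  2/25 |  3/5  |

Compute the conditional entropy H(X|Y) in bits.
0.2888 bits

H(X|Y) = H(X,Y) - H(Y)

H(X,Y) = -Σ_{x,y} P(x,y) log₂ P(x,y). Per-cell terms -P(x,y)·log₂P(x,y):
  X=0: 0.52603, 0.00000
  X=1: 0.00000, 0.00000
  X=2: 0.29151, 0.44218
  (cells with P = 0 contribute 0)
Sum of the 6 terms: H(X,Y) = 1.25972 bits

Marginal of Y (column sums):
  P(Y=0) = 8/25 + 0 + 2/25 = 2/5
  P(Y=1) = 0 + 0 + 3/5 = 3/5
H(Y) = -[(2/5)·log₂(2/5) + (3/5)·log₂(3/5)]
  = 0.52877 + 0.44218 = 0.97095 bits

H(X|Y) = H(X,Y) - H(Y) = 1.25972 - 0.97095 = 0.2888 bits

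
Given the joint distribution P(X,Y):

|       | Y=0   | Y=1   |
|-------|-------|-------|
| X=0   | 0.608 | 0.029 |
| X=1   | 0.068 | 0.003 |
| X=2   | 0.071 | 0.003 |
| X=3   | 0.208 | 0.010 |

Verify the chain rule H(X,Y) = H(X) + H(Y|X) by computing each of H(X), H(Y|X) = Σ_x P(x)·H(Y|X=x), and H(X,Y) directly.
H(X) = 1.4424 bits, H(Y|X) = 0.2647 bits, H(X,Y) = 1.7072 bits

Marginal of X (row sums):
  P(X=0) = 0.608 + 0.029 = 0.637
  P(X=1) = 0.068 + 0.003 = 0.071
  P(X=2) = 0.071 + 0.003 = 0.074
  P(X=3) = 0.208 + 0.010 = 0.218
H(X) = -[0.637·log₂(0.637) + 0.071·log₂(0.071) + 0.074·log₂(0.074) + 0.218·log₂(0.218)]
  = 0.41445 + 0.27094 + 0.27797 + 0.47908 = 1.4424 bits

H(Y|X) = Σ_x P(x)·H(Y|X=x):
  X=0: P(X=0) = 0.637, P(Y|X=0) = (608/637, 29/637) → H(Y|X=0) = 0.26708
  X=1: P(X=1) = 0.071, P(Y|X=1) = (68/71, 3/71) → H(Y|X=1) = 0.25253
  X=2: P(X=2) = 0.074, P(Y|X=2) = (71/74, 3/74) → H(Y|X=2) = 0.24477
  X=3: P(X=3) = 0.218, P(Y|X=3) = (104/109, 5/109) → H(Y|X=3) = 0.26859
H(Y|X) = 0.637·0.26708 + 0.071·0.25253 + 0.074·0.24477 + 0.218·0.26859 = 0.2647 bits

H(X,Y) = -Σ_{x,y} P(x,y) log₂ P(x,y). Per-cell terms -P(x,y)·log₂P(x,y):
  X=0: 0.43646, 0.14813
  X=1: 0.26373, 0.02514
  X=2: 0.27094, 0.02514
  X=3: 0.47119, 0.06644
Sum of the 8 terms: H(X,Y) = 1.7072 bits

Chain rule check:
  H(X) + H(Y|X) = 1.4424 + 0.2647 = 1.7071 bits
  H(X,Y) = 1.7072 bits
✓ Chain rule verified (Δ = 0.0001 is 4-dp rounding noise: each of the three values was rounded independently).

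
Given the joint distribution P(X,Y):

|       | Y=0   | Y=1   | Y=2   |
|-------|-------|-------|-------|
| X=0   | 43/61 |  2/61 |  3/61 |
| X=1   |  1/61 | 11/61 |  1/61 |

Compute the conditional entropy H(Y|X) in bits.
0.6237 bits

H(Y|X) = H(X,Y) - H(X)

H(X,Y) = -Σ_{x,y} P(x,y) log₂ P(x,y). Per-cell terms -P(x,y)·log₂P(x,y):
  X=0: 0.35561, 0.16166, 0.21373
  X=1: 0.09723, 0.44565, 0.09723
Sum of the 6 terms: H(X,Y) = 1.3711 bits

Marginal of X (row sums):
  P(X=0) = 43/61 + 2/61 + 3/61 = 48/61
  P(X=1) = 1/61 + 11/61 + 1/61 = 13/61
H(X) = -[(48/61)·log₂(48/61) + (13/61)·log₂(13/61)]
  = 0.27209 + 0.47531 = 0.7474 bits

H(Y|X) = H(X,Y) - H(X) = 1.3711 - 0.7474 = 0.6237 bits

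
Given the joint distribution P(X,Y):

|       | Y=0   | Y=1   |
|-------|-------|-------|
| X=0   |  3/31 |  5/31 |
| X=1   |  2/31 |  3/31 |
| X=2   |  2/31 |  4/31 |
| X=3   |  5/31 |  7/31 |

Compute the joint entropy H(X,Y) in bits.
2.8774 bits

H(X,Y) = -Σ_{x,y} P(x,y) log₂ P(x,y). Per-cell terms -P(x,y)·log₂P(x,y):
  X=0: 0.32605, 0.42456
  X=1: 0.25511, 0.32605
  X=2: 0.25511, 0.38119
  X=3: 0.42456, 0.48477
Sum of the 8 terms: H(X,Y) = 2.8774 bits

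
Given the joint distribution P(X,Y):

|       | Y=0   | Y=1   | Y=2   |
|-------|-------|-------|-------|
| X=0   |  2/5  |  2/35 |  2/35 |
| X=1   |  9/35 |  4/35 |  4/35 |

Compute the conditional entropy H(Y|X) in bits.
1.2204 bits

H(Y|X) = H(X,Y) - H(X)

H(X,Y) = -Σ_{x,y} P(x,y) log₂ P(x,y). Per-cell terms -P(x,y)·log₂P(x,y):
  X=0: 0.5288, 0.2360, 0.2360
  X=1: 0.5038, 0.3576, 0.3576
Sum of the 6 terms: H(X,Y) = 2.2198 bits

Marginal of X (row sums):
  P(X=0) = 2/5 + 2/35 + 2/35 = 18/35
  P(X=1) = 9/35 + 4/35 + 4/35 = 17/35
H(X) = -[(18/35)·log₂(18/35) + (17/35)·log₂(17/35)]
  = 0.4934 + 0.5060 = 0.9994 bits

H(Y|X) = H(X,Y) - H(X) = 2.2198 - 0.9994 = 1.2204 bits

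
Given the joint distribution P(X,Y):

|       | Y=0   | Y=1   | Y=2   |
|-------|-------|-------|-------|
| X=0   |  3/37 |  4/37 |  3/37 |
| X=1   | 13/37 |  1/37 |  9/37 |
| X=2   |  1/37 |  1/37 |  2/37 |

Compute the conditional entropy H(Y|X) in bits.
1.3275 bits

H(Y|X) = H(X,Y) - H(X)

H(X,Y) = -Σ_{x,y} P(x,y) log₂ P(x,y). Per-cell terms -P(x,y)·log₂P(x,y):
  X=0: 0.293878, 0.346968, 0.293878
  X=1: 0.530194, 0.140796, 0.496101
  X=2: 0.140796, 0.140796, 0.227538
Sum of the 9 terms: H(X,Y) = 2.610945 bits

Marginal of X (row sums):
  P(X=0) = 3/37 + 4/37 + 3/37 = 10/37
  P(X=1) = 13/37 + 1/37 + 9/37 = 23/37
  P(X=2) = 1/37 + 1/37 + 2/37 = 4/37
H(X) = -[(10/37)·log₂(10/37) + (23/37)·log₂(23/37) + (4/37)·log₂(4/37)]
  = 0.510142 + 0.426365 + 0.346968 = 1.283475 bits

H(Y|X) = H(X,Y) - H(X) = 2.610945 - 1.283475 = 1.3275 bits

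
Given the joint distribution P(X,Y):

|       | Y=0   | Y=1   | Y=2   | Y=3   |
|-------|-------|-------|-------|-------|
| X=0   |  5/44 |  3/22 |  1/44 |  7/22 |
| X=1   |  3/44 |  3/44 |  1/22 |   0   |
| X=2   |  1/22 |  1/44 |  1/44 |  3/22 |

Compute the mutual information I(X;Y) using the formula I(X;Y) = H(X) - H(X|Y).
0.2125 bits

I(X;Y) = H(X) - H(X|Y)

Marginal of X (row sums):
  P(X=0) = 5/44 + 3/22 + 1/44 + 7/22 = 13/22
  P(X=1) = 3/44 + 3/44 + 1/22 + 0 = 2/11
  P(X=2) = 1/22 + 1/44 + 1/44 + 3/22 = 5/22
H(X) = -[(13/22)·log₂(13/22) + (2/11)·log₂(2/11) + (5/22)·log₂(5/22)]
  = 0.4485 + 0.4472 + 0.4858 = 1.3815 bits

Marginal of Y (column sums):
  P(Y=0) = 5/44 + 3/44 + 1/22 = 5/22
  P(Y=1) = 3/22 + 3/44 + 1/44 = 5/22
  P(Y=2) = 1/44 + 1/22 + 1/44 = 1/11
  P(Y=3) = 7/22 + 0 + 3/22 = 5/11
H(X|Y) = Σ_y P(y)·H(X|Y=y):
  Y=0: P(Y=0) = 5/22, P(X|Y=0) = (1/2, 3/10, 1/5) → H(X|Y=0) = 1.4855
  Y=1: P(Y=1) = 5/22, P(X|Y=1) = (3/5, 3/10, 1/10) → H(X|Y=1) = 1.2955
  Y=2: P(Y=2) = 1/11, P(X|Y=2) = (1/4, 1/2, 1/4) → H(X|Y=2) = 1.5000
  Y=3: P(Y=3) = 5/11, P(X|Y=3) = (7/10, 0, 3/10) → H(X|Y=3) = 0.8813
H(X|Y) = (5/22)·1.4855 + (5/22)·1.2955 + (1/11)·1.5000 + (5/11)·0.8813 = 1.1690 bits

I(X;Y) = H(X) - H(X|Y) = 1.3815 - 1.1690 = 0.2125 bits

Cross-check via I(X;Y) = H(X) + H(Y) - H(X,Y): computing H(Y) from the column sums and H(X,Y) from the 12 cells in the same way gives H(Y) = 1.8031 bits and H(X,Y) = 2.9721 bits, so
I(X;Y) = 1.3815 + 1.8031 - 2.9721 = 0.2125 bits ✓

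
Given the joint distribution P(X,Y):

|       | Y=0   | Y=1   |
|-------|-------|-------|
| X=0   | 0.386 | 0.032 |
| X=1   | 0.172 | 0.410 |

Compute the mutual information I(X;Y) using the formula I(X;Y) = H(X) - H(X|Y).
0.3176 bits

I(X;Y) = H(X) - H(X|Y)

Marginal of X (row sums):
  P(X=0) = 0.386 + 0.032 = 0.418
  P(X=1) = 0.172 + 0.410 = 0.582
H(X) = -[0.418·log₂(0.418) + 0.582·log₂(0.582)]
  = 0.5260 + 0.4545 = 0.9805 bits

Marginal of Y (column sums):
  P(Y=0) = 0.386 + 0.172 = 0.558
  P(Y=1) = 0.032 + 0.410 = 0.442
H(X|Y) = Σ_y P(y)·H(X|Y=y):
  Y=0: P(Y=0) = 0.558, P(X|Y=0) = (193/279, 86/279) → H(X|Y=0) = 0.8911
  Y=1: P(Y=1) = 0.442, P(X|Y=1) = (16/221, 205/221) → H(X|Y=1) = 0.3748
H(X|Y) = 0.558·0.8911 + 0.442·0.3748 = 0.6629 bits

I(X;Y) = H(X) - H(X|Y) = 0.9805 - 0.6629 = 0.3176 bits

Cross-check via I(X;Y) = H(X) + H(Y) - H(X,Y): computing H(Y) from the column sums and H(X,Y) from the 4 cells in the same way gives H(Y) = 0.9903 bits and H(X,Y) = 1.6532 bits, so
I(X;Y) = 0.9805 + 0.9903 - 1.6532 = 0.3176 bits ✓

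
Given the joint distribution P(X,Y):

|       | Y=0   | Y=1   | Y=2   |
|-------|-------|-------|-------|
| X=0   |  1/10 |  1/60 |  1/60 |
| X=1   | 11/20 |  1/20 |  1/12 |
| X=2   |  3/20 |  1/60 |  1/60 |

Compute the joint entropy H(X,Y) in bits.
2.1257 bits

H(X,Y) = -Σ_{x,y} P(x,y) log₂ P(x,y). Per-cell terms -P(x,y)·log₂P(x,y):
  X=0: 0.332193, 0.098448, 0.098448
  X=1: 0.474373, 0.216096, 0.298747
  X=2: 0.410545, 0.098448, 0.098448
Sum of the 9 terms: H(X,Y) = 2.1257 bits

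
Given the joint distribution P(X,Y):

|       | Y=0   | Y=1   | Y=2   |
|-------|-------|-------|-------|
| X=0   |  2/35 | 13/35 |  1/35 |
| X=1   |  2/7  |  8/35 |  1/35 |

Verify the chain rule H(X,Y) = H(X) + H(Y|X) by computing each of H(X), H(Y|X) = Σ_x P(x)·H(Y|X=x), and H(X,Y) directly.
H(X) = 0.9947 bits, H(Y|X) = 1.0682 bits, H(X,Y) = 2.0629 bits

Marginal of X (row sums):
  P(X=0) = 2/35 + 13/35 + 1/35 = 16/35
  P(X=1) = 2/7 + 8/35 + 1/35 = 19/35
H(X) = -[(16/35)·log₂(16/35) + (19/35)·log₂(19/35)]
  = 0.516244 + 0.478450 = 0.9947 bits

H(Y|X) = Σ_x P(x)·H(Y|X=x):
  X=0: P(X=0) = 16/35, P(Y|X=0) = (1/8, 13/16, 1/16) → H(Y|X=0) = 0.868393
  X=1: P(X=1) = 19/35, P(Y|X=1) = (10/19, 8/19, 1/19) → H(Y|X=1) = 1.236386
H(Y|X) = (16/35)·0.868393 + (19/35)·1.236386 = 1.0682 bits

H(X,Y) = -Σ_{x,y} P(x,y) log₂ P(x,y). Per-cell terms -P(x,y)·log₂P(x,y):
  X=0: 0.235959, 0.530713, 0.146551
  X=1: 0.516387, 0.486693, 0.146551
Sum of the 6 terms: H(X,Y) = 2.0629 bits

Chain rule check:
  H(X) + H(Y|X) = 0.9947 + 1.0682 = 2.0629 bits
  H(X,Y) = 2.0629 bits
✓ Chain rule verified.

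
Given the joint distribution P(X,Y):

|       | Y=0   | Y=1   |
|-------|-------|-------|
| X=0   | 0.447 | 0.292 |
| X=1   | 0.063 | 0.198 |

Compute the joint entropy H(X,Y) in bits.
1.7517 bits

H(X,Y) = -Σ_{x,y} P(x,y) log₂ P(x,y). Per-cell terms -P(x,y)·log₂P(x,y):
  X=0: 0.51926, 0.51858
  X=1: 0.25128, 0.46261
Sum of the 4 terms: H(X,Y) = 1.7517 bits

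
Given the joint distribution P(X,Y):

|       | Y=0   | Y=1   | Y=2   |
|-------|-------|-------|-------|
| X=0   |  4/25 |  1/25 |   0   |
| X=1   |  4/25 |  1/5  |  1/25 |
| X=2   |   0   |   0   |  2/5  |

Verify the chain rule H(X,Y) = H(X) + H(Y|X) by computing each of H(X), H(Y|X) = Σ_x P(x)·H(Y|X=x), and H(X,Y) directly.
H(X) = 1.5219 bits, H(Y|X) = 0.6888 bits, H(X,Y) = 2.2107 bits

Marginal of X (row sums):
  P(X=0) = 4/25 + 1/25 + 0 = 1/5
  P(X=1) = 4/25 + 1/5 + 1/25 = 2/5
  P(X=2) = 0 + 0 + 2/5 = 2/5
H(X) = -[(1/5)·log₂(1/5) + (2/5)·log₂(2/5) + (2/5)·log₂(2/5)]
  = 0.46439 + 0.52877 + 0.52877 = 1.5219 bits

H(Y|X) = Σ_x P(x)·H(Y|X=x):
  X=0: P(X=0) = 1/5, P(Y|X=0) = (4/5, 1/5, 0) → H(Y|X=0) = 0.72193
  X=1: P(X=1) = 2/5, P(Y|X=1) = (2/5, 1/2, 1/10) → H(Y|X=1) = 1.36096
  X=2: P(X=2) = 2/5, P(Y|X=2) = (0, 0, 1) → H(Y|X=2) = 0.00000
H(Y|X) = (1/5)·0.72193 + (2/5)·1.36096 + (2/5)·0.00000 = 0.6888 bits

H(X,Y) = -Σ_{x,y} P(x,y) log₂ P(x,y). Per-cell terms -P(x,y)·log₂P(x,y):
  X=0: 0.42302, 0.18575, 0.00000
  X=1: 0.42302, 0.46439, 0.18575
  X=2: 0.00000, 0.00000, 0.52877
  (cells with P = 0 contribute 0)
Sum of the 9 terms: H(X,Y) = 2.2107 bits

Chain rule check:
  H(X) + H(Y|X) = 1.5219 + 0.6888 = 2.2107 bits
  H(X,Y) = 2.2107 bits
✓ Chain rule verified.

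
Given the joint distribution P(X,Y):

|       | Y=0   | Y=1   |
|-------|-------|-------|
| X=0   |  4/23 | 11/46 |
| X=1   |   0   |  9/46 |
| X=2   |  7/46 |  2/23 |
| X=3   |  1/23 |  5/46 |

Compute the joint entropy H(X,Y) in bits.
2.6574 bits

H(X,Y) = -Σ_{x,y} P(x,y) log₂ P(x,y). Per-cell terms -P(x,y)·log₂P(x,y):
  X=0: 0.4389, 0.4936
  X=1: 0.0000, 0.4605
  X=2: 0.4133, 0.3064
  X=3: 0.1967, 0.3480
  (cells with P = 0 contribute 0)
Sum of the 8 terms: H(X,Y) = 2.6574 bits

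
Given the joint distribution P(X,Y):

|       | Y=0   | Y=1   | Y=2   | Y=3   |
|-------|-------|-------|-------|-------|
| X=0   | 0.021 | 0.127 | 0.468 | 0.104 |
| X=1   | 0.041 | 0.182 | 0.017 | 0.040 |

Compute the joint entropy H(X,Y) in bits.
2.2694 bits

H(X,Y) = -Σ_{x,y} P(x,y) log₂ P(x,y). Per-cell terms -P(x,y)·log₂P(x,y):
  X=0: 0.1170, 0.3781, 0.5127, 0.3396
  X=1: 0.1889, 0.4474, 0.0999, 0.1858
Sum of the 8 terms: H(X,Y) = 2.2694 bits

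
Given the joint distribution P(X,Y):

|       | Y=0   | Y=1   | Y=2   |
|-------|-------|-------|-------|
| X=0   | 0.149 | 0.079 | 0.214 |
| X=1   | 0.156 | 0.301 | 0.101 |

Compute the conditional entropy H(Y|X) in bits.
1.4579 bits

H(Y|X) = H(X,Y) - H(X)

H(X,Y) = -Σ_{x,y} P(x,y) log₂ P(x,y). Per-cell terms -P(x,y)·log₂P(x,y):
  X=0: 0.40925, 0.28930, 0.47600
  X=1: 0.41814, 0.52138, 0.33406
Sum of the 6 terms: H(X,Y) = 2.44813 bits

Marginal of X (row sums):
  P(X=0) = 0.149 + 0.079 + 0.214 = 0.442
  P(X=1) = 0.156 + 0.301 + 0.101 = 0.558
H(X) = -[0.442·log₂(0.442) + 0.558·log₂(0.558)]
  = 0.52062 + 0.46965 = 0.99027 bits

H(Y|X) = H(X,Y) - H(X) = 2.44813 - 0.99027 = 1.4579 bits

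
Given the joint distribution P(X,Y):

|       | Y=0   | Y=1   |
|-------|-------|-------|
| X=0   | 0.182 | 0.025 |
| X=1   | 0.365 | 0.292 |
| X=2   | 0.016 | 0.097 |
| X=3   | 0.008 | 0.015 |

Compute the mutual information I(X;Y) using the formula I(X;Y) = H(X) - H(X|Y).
0.1363 bits

I(X;Y) = H(X) - H(X|Y)

Marginal of X (row sums):
  P(X=0) = 0.182 + 0.025 = 0.207
  P(X=1) = 0.365 + 0.292 = 0.657
  P(X=2) = 0.016 + 0.097 = 0.113
  P(X=3) = 0.008 + 0.015 = 0.023
H(X) = -[0.207·log₂(0.207) + 0.657·log₂(0.657) + 0.113·log₂(0.113) + 0.023·log₂(0.023)]
  = 0.47037 + 0.39816 + 0.35545 + 0.12517 = 1.34915 bits

Marginal of Y (column sums):
  P(Y=0) = 0.182 + 0.365 + 0.016 + 0.008 = 0.571
  P(Y=1) = 0.025 + 0.292 + 0.097 + 0.015 = 0.429
H(X|Y) = Σ_y P(y)·H(X|Y=y):
  Y=0: P(Y=0) = 0.571, P(X|Y=0) = (182/571, 365/571, 16/571, 8/571) → H(X|Y=0) = 1.16924
  Y=1: P(Y=1) = 0.429, P(X|Y=1) = (25/429, 292/429, 97/429, 5/143) → H(X|Y=1) = 1.27089
H(X|Y) = 0.571·1.16924 + 0.429·1.27089 = 1.21285 bits

I(X;Y) = H(X) - H(X|Y) = 1.34915 - 1.21285 = 0.1363 bits

Cross-check via I(X;Y) = H(X) + H(Y) - H(X,Y): computing H(Y) from the column sums and H(X,Y) from the 8 cells in the same way gives H(Y) = 0.98541 bits and H(X,Y) = 2.19826 bits, so
I(X;Y) = 1.34915 + 0.98541 - 2.19826 = 0.1363 bits ✓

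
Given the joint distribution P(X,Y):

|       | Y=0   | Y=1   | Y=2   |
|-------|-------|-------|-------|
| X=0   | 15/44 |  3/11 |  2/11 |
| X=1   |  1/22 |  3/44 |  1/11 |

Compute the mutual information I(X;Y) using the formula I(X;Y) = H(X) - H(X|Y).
0.0325 bits

I(X;Y) = H(X) - H(X|Y)

Marginal of X (row sums):
  P(X=0) = 15/44 + 3/11 + 2/11 = 35/44
  P(X=1) = 1/22 + 3/44 + 1/11 = 9/44
H(X) = -[(35/44)·log₂(35/44) + (9/44)·log₂(9/44)]
  = 0.262618 + 0.468308 = 0.73093 bits

Marginal of Y (column sums):
  P(Y=0) = 15/44 + 1/22 = 17/44
  P(Y=1) = 3/11 + 3/44 = 15/44
  P(Y=2) = 2/11 + 1/11 = 3/11
H(X|Y) = Σ_y P(y)·H(X|Y=y):
  Y=0: P(Y=0) = 17/44, P(X|Y=0) = (15/17, 2/17) → H(X|Y=0) = 0.522559
  Y=1: P(Y=1) = 15/44, P(X|Y=1) = (4/5, 1/5) → H(X|Y=1) = 0.721928
  Y=2: P(Y=2) = 3/11, P(X|Y=2) = (2/3, 1/3) → H(X|Y=2) = 0.918296
H(X|Y) = (17/44)·0.522559 + (15/44)·0.721928 + (3/11)·0.918296 = 0.69845 bits

I(X;Y) = H(X) - H(X|Y) = 0.73093 - 0.69845 = 0.0325 bits

Cross-check via I(X;Y) = H(X) + H(Y) - H(X,Y): computing H(Y) from the column sums and H(X,Y) from the 6 cells in the same way gives H(Y) = 1.57057 bits and H(X,Y) = 2.26903 bits, so
I(X;Y) = 0.73093 + 1.57057 - 2.26903 = 0.0325 bits ✓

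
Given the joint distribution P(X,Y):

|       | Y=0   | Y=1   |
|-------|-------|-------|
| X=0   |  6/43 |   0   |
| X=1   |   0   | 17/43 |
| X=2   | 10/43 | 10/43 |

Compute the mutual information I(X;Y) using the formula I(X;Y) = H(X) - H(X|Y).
0.4871 bits

I(X;Y) = H(X) - H(X|Y)

Marginal of X (row sums):
  P(X=0) = 6/43 + 0 = 6/43
  P(X=1) = 0 + 17/43 = 17/43
  P(X=2) = 10/43 + 10/43 = 20/43
H(X) = -[(6/43)·log₂(6/43) + (17/43)·log₂(17/43) + (20/43)·log₂(20/43)]
  = 0.39646078 + 0.52929378 + 0.51364496 = 1.4393995 bits

Marginal of Y (column sums):
  P(Y=0) = 6/43 + 0 + 10/43 = 16/43
  P(Y=1) = 0 + 17/43 + 10/43 = 27/43
H(X|Y) = Σ_y P(y)·H(X|Y=y):
  Y=0: P(Y=0) = 16/43, P(X|Y=0) = (3/8, 0, 5/8) → H(X|Y=0) = 0.95443400
  Y=1: P(Y=1) = 27/43, P(X|Y=1) = (0, 17/27, 10/27) → H(X|Y=1) = 0.95095605
H(X|Y) = (16/43)·0.95443400 + (27/43)·0.95095605 = 0.9522502 bits

I(X;Y) = H(X) - H(X|Y) = 1.4393995 - 0.9522502 = 0.4871 bits

Cross-check via I(X;Y) = H(X) + H(Y) - H(X,Y): computing H(Y) from the column sums and H(X,Y) from the 6 cells in the same way gives H(Y) = 0.9522656 bits and H(X,Y) = 1.9045158 bits, so
I(X;Y) = 1.4393995 + 0.9522656 - 1.9045158 = 0.4871 bits ✓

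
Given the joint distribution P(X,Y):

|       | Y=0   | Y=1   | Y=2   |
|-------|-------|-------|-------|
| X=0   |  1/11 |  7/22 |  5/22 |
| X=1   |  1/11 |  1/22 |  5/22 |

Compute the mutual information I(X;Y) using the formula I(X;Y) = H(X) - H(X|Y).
0.1116 bits

I(X;Y) = H(X) - H(X|Y)

Marginal of X (row sums):
  P(X=0) = 1/11 + 7/22 + 5/22 = 7/11
  P(X=1) = 1/11 + 1/22 + 5/22 = 4/11
H(X) = -[(7/11)·log₂(7/11) + (4/11)·log₂(4/11)]
  = 0.41496 + 0.53070 = 0.94566 bits

Marginal of Y (column sums):
  P(Y=0) = 1/11 + 1/11 = 2/11
  P(Y=1) = 7/22 + 1/22 = 4/11
  P(Y=2) = 5/22 + 5/22 = 5/11
H(X|Y) = Σ_y P(y)·H(X|Y=y):
  Y=0: P(Y=0) = 2/11, P(X|Y=0) = (1/2, 1/2) → H(X|Y=0) = 1.00000
  Y=1: P(Y=1) = 4/11, P(X|Y=1) = (7/8, 1/8) → H(X|Y=1) = 0.54356
  Y=2: P(Y=2) = 5/11, P(X|Y=2) = (1/2, 1/2) → H(X|Y=2) = 1.00000
H(X|Y) = (2/11)·1.00000 + (4/11)·0.54356 + (5/11)·1.00000 = 0.83402 bits

I(X;Y) = H(X) - H(X|Y) = 0.94566 - 0.83402 = 0.1116 bits

Cross-check via I(X;Y) = H(X) + H(Y) - H(X,Y): computing H(Y) from the column sums and H(X,Y) from the 6 cells in the same way gives H(Y) = 1.49492 bits and H(X,Y) = 2.32894 bits, so
I(X;Y) = 0.94566 + 1.49492 - 2.32894 = 0.1116 bits ✓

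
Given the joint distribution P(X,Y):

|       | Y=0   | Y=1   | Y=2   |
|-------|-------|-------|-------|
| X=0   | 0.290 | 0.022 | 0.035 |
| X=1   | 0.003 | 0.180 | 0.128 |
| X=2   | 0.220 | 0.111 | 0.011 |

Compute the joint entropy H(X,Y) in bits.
2.5626 bits

H(X,Y) = -Σ_{x,y} P(x,y) log₂ P(x,y). Per-cell terms -P(x,y)·log₂P(x,y):
  X=0: 0.517904, 0.121140, 0.169278
  X=1: 0.025142, 0.445308, 0.379620
  X=2: 0.480573, 0.352022, 0.071570
Sum of the 9 terms: H(X,Y) = 2.5626 bits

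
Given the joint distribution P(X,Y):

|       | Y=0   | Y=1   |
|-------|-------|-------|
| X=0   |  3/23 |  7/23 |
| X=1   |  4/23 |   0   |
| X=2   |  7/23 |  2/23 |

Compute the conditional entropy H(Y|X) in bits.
0.6822 bits

H(Y|X) = H(X,Y) - H(X)

H(X,Y) = -Σ_{x,y} P(x,y) log₂ P(x,y). Per-cell terms -P(x,y)·log₂P(x,y):
  X=0: 0.3833, 0.5223
  X=1: 0.4389, 0.0000
  X=2: 0.5223, 0.3064
  (cells with P = 0 contribute 0)
Sum of the 6 terms: H(X,Y) = 2.1732 bits

Marginal of X (row sums):
  P(X=0) = 3/23 + 7/23 = 10/23
  P(X=1) = 4/23 + 0 = 4/23
  P(X=2) = 7/23 + 2/23 = 9/23
H(X) = -[(10/23)·log₂(10/23) + (4/23)·log₂(4/23) + (9/23)·log₂(9/23)]
  = 0.5224 + 0.4389 + 0.5297 = 1.4910 bits

H(Y|X) = H(X,Y) - H(X) = 2.1732 - 1.4910 = 0.6822 bits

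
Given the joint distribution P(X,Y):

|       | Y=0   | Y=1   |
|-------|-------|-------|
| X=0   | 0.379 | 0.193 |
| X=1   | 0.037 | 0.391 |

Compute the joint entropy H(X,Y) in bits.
1.6942 bits

H(X,Y) = -Σ_{x,y} P(x,y) log₂ P(x,y). Per-cell terms -P(x,y)·log₂P(x,y):
  X=0: 0.53050, 0.45805
  X=1: 0.17598, 0.52971
Sum of the 4 terms: H(X,Y) = 1.6942 bits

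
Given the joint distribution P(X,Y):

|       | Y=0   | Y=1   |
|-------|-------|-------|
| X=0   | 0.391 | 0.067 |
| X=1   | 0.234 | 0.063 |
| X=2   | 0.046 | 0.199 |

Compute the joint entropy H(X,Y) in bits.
2.2004 bits

H(X,Y) = -Σ_{x,y} P(x,y) log₂ P(x,y). Per-cell terms -P(x,y)·log₂P(x,y):
  X=0: 0.5297, 0.2613
  X=1: 0.4903, 0.2513
  X=2: 0.2043, 0.4635
Sum of the 6 terms: H(X,Y) = 2.2004 bits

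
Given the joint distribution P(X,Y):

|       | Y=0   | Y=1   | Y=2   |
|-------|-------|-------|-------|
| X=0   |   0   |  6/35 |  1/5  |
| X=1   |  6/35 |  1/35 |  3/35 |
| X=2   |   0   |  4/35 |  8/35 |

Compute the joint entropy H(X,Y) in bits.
2.6314 bits

H(X,Y) = -Σ_{x,y} P(x,y) log₂ P(x,y). Per-cell terms -P(x,y)·log₂P(x,y):
  X=0: 0.00000, 0.43617, 0.46439
  X=1: 0.43617, 0.14655, 0.30380
  X=2: 0.00000, 0.35763, 0.48669
  (cells with P = 0 contribute 0)
Sum of the 9 terms: H(X,Y) = 2.6314 bits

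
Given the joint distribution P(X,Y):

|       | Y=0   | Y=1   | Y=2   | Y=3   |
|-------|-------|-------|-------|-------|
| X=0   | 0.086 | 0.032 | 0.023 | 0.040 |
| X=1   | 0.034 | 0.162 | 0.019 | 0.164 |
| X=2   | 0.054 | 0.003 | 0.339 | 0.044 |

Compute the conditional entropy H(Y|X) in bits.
1.3838 bits

H(Y|X) = H(X,Y) - H(X)

H(X,Y) = -Σ_{x,y} P(x,y) log₂ P(x,y). Per-cell terms -P(x,y)·log₂P(x,y):
  X=0: 0.30440, 0.15891, 0.12517, 0.18575
  X=1: 0.16586, 0.42540, 0.10864, 0.42775
  X=2: 0.22739, 0.02514, 0.52906, 0.19828
Sum of the 12 terms: H(X,Y) = 2.88175 bits

Marginal of X (row sums):
  P(X=0) = 0.086 + 0.032 + 0.023 + 0.040 = 0.181
  P(X=1) = 0.034 + 0.162 + 0.019 + 0.164 = 0.379
  P(X=2) = 0.054 + 0.003 + 0.339 + 0.044 = 0.440
H(X) = -[0.181·log₂(0.181) + 0.379·log₂(0.379) + 0.440·log₂(0.440)]
  = 0.44633 + 0.53050 + 0.52115 = 1.49798 bits

H(Y|X) = H(X,Y) - H(X) = 2.88175 - 1.49798 = 1.3838 bits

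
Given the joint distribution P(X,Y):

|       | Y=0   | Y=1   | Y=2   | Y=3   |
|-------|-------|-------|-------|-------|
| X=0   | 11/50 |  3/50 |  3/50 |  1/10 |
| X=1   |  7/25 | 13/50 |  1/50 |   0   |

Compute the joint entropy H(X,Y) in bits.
2.4322 bits

H(X,Y) = -Σ_{x,y} P(x,y) log₂ P(x,y). Per-cell terms -P(x,y)·log₂P(x,y):
  X=0: 0.4806, 0.2435, 0.2435, 0.3322
  X=1: 0.5142, 0.5053, 0.1129, 0.0000
  (cells with P = 0 contribute 0)
Sum of the 8 terms: H(X,Y) = 2.4322 bits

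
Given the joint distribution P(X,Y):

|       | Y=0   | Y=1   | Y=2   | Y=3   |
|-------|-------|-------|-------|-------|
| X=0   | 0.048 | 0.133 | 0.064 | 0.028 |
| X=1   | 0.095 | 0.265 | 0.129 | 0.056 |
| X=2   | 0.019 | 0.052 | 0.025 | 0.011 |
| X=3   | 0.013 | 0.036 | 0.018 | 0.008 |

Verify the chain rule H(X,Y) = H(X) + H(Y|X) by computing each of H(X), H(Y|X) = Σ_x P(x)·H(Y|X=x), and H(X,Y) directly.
H(X) = 1.6139 bits, H(Y|X) = 1.7753 bits, H(X,Y) = 3.3892 bits

Marginal of X (row sums):
  P(X=0) = 0.048 + 0.133 + 0.064 + 0.028 = 0.273
  P(X=1) = 0.095 + 0.265 + 0.129 + 0.056 = 0.545
  P(X=2) = 0.019 + 0.052 + 0.025 + 0.011 = 0.107
  P(X=3) = 0.013 + 0.036 + 0.018 + 0.008 = 0.075
H(X) = -[0.273·log₂(0.273) + 0.545·log₂(0.545) + 0.107·log₂(0.107) + 0.075·log₂(0.075)]
  = 0.511336 + 0.477241 + 0.345002 + 0.280272 = 1.6139 bits

H(Y|X) = Σ_x P(x)·H(Y|X=x):
  X=0: P(X=0) = 0.273, P(Y|X=0) = (16/91, 19/39, 64/273, 4/39) → H(Y|X=0) = 1.773941
  X=1: P(X=1) = 0.545, P(Y|X=1) = (19/109, 53/109, 129/545, 56/545) → H(Y|X=1) = 1.774504
  X=2: P(X=2) = 0.107, P(Y|X=2) = (19/107, 52/107, 25/107, 11/107) → H(Y|X=2) = 1.776199
  X=3: P(X=3) = 0.075, P(Y|X=3) = (13/75, 12/25, 6/25, 8/75) → H(Y|X=3) = 1.785063
H(Y|X) = 0.273·1.773941 + 0.545·1.774504 + 0.107·1.776199 + 0.075·1.785063 = 1.7753 bits

H(X,Y) = -Σ_{x,y} P(x,y) log₂ P(x,y). Per-cell terms -P(x,y)·log₂P(x,y):
  X=0: 0.210279, 0.387097, 0.253810, 0.144436
  X=1: 0.322613, 0.507723, 0.381138, 0.232872
  X=2: 0.108639, 0.221798, 0.133048, 0.071570
  X=3: 0.081449, 0.172651, 0.104325, 0.055726
Sum of the 16 terms: H(X,Y) = 3.3892 bits

Chain rule check:
  H(X) + H(Y|X) = 1.6139 + 1.7753 = 3.3892 bits
  H(X,Y) = 3.3892 bits
✓ Chain rule verified.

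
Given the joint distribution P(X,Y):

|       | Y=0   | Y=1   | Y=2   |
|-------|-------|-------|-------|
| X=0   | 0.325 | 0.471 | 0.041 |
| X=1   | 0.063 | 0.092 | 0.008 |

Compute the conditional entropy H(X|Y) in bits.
0.6414 bits

H(X|Y) = H(X,Y) - H(Y)

H(X,Y) = -Σ_{x,y} P(x,y) log₂ P(x,y). Per-cell terms -P(x,y)·log₂P(x,y):
  X=0: 0.5270, 0.5116, 0.1889
  X=1: 0.2513, 0.3167, 0.0557
Sum of the 6 terms: H(X,Y) = 1.8512 bits

Marginal of Y (column sums):
  P(Y=0) = 0.325 + 0.063 = 0.388
  P(Y=1) = 0.471 + 0.092 = 0.563
  P(Y=2) = 0.041 + 0.008 = 0.049
H(Y) = -[0.388·log₂(0.388) + 0.563·log₂(0.563) + 0.049·log₂(0.049)]
  = 0.5300 + 0.4666 + 0.2132 = 1.2098 bits

H(X|Y) = H(X,Y) - H(Y) = 1.8512 - 1.2098 = 0.6414 bits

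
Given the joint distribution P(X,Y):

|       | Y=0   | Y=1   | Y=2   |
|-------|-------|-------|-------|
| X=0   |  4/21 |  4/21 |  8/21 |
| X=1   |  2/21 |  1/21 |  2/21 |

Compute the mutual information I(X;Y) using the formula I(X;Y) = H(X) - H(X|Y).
0.0138 bits

I(X;Y) = H(X) - H(X|Y)

Marginal of X (row sums):
  P(X=0) = 4/21 + 4/21 + 8/21 = 16/21
  P(X=1) = 2/21 + 1/21 + 2/21 = 5/21
H(X) = -[(16/21)·log₂(16/21) + (5/21)·log₂(5/21)]
  = 0.298909 + 0.492950 = 0.79186 bits

Marginal of Y (column sums):
  P(Y=0) = 4/21 + 2/21 = 2/7
  P(Y=1) = 4/21 + 1/21 = 5/21
  P(Y=2) = 8/21 + 2/21 = 10/21
H(X|Y) = Σ_y P(y)·H(X|Y=y):
  Y=0: P(Y=0) = 2/7, P(X|Y=0) = (2/3, 1/3) → H(X|Y=0) = 0.918296
  Y=1: P(Y=1) = 5/21, P(X|Y=1) = (4/5, 1/5) → H(X|Y=1) = 0.721928
  Y=2: P(Y=2) = 10/21, P(X|Y=2) = (4/5, 1/5) → H(X|Y=2) = 0.721928
H(X|Y) = (2/7)·0.918296 + (5/21)·0.721928 + (10/21)·0.721928 = 0.77803 bits

I(X;Y) = H(X) - H(X|Y) = 0.79186 - 0.77803 = 0.0138 bits

Cross-check via I(X;Y) = H(X) + H(Y) - H(X,Y): computing H(Y) from the column sums and H(X,Y) from the 6 cells in the same way gives H(Y) = 1.51905 bits and H(X,Y) = 2.29708 bits, so
I(X;Y) = 0.79186 + 1.51905 - 2.29708 = 0.0138 bits ✓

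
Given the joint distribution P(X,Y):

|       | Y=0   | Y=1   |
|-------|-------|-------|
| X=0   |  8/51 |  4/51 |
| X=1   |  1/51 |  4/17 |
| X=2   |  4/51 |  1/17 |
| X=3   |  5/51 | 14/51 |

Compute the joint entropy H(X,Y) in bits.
2.6786 bits

H(X,Y) = -Σ_{x,y} P(x,y) log₂ P(x,y). Per-cell terms -P(x,y)·log₂P(x,y):
  X=0: 0.419204, 0.288033
  X=1: 0.111224, 0.491168
  X=2: 0.288033, 0.240439
  X=3: 0.328480, 0.511980
Sum of the 8 terms: H(X,Y) = 2.6786 bits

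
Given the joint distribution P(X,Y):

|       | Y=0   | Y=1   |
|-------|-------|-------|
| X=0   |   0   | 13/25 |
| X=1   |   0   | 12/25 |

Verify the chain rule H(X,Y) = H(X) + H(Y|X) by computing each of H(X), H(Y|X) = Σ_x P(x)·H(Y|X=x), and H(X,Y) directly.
H(X) = 0.9988 bits, H(Y|X) = 0.0000 bits, H(X,Y) = 0.9988 bits

Marginal of X (row sums):
  P(X=0) = 0 + 13/25 = 13/25
  P(X=1) = 0 + 12/25 = 12/25
H(X) = -[(13/25)·log₂(13/25) + (12/25)·log₂(12/25)]
  = 0.490577 + 0.508269 = 0.9988 bits

H(Y|X) = Σ_x P(x)·H(Y|X=x):
  X=0: P(X=0) = 13/25, P(Y|X=0) = (0, 1) → H(Y|X=0) = 0.000000
  X=1: P(X=1) = 12/25, P(Y|X=1) = (0, 1) → H(Y|X=1) = 0.000000
H(Y|X) = (13/25)·0.000000 + (12/25)·0.000000 = 0.0000 bits

H(X,Y) = -Σ_{x,y} P(x,y) log₂ P(x,y). Per-cell terms -P(x,y)·log₂P(x,y):
  X=0: 0.000000, 0.490577
  X=1: 0.000000, 0.508269
  (cells with P = 0 contribute 0)
Sum of the 4 terms: H(X,Y) = 0.9988 bits

Chain rule check:
  H(X) + H(Y|X) = 0.9988 + 0.0000 = 0.9988 bits
  H(X,Y) = 0.9988 bits
✓ Chain rule verified.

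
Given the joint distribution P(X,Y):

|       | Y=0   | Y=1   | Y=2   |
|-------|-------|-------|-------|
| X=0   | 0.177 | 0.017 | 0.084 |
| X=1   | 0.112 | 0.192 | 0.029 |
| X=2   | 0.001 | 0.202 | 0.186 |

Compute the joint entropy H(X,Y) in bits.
2.7287 bits

H(X,Y) = -Σ_{x,y} P(x,y) log₂ P(x,y). Per-cell terms -P(x,y)·log₂P(x,y):
  X=0: 0.4422, 0.0999, 0.3002
  X=1: 0.3537, 0.4571, 0.1481
  X=2: 0.0100, 0.4661, 0.4514
Sum of the 9 terms: H(X,Y) = 2.7287 bits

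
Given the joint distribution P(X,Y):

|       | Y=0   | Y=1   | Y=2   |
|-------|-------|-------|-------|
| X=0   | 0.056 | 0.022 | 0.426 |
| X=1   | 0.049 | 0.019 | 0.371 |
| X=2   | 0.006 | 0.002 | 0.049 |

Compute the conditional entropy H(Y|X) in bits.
0.7512 bits

H(Y|X) = H(X,Y) - H(X)

H(X,Y) = -Σ_{x,y} P(x,y) log₂ P(x,y). Per-cell terms -P(x,y)·log₂P(x,y):
  X=0: 0.23287, 0.12114, 0.52444
  X=1: 0.21320, 0.10864, 0.53072
  X=2: 0.04428, 0.01793, 0.21320
Sum of the 9 terms: H(X,Y) = 2.0064 bits

Marginal of X (row sums):
  P(X=0) = 0.056 + 0.022 + 0.426 = 0.504
  P(X=1) = 0.049 + 0.019 + 0.371 = 0.439
  P(X=2) = 0.006 + 0.002 + 0.049 = 0.057
H(X) = -[0.504·log₂(0.504) + 0.439·log₂(0.439) + 0.057·log₂(0.057)]
  = 0.49821 + 0.52140 + 0.23557 = 1.2552 bits

H(Y|X) = H(X,Y) - H(X) = 2.0064 - 1.2552 = 0.7512 bits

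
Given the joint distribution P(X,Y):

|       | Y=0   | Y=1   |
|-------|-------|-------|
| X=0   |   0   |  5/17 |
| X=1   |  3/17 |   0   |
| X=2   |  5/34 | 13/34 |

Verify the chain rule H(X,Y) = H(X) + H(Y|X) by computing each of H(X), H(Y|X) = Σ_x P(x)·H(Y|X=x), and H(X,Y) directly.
H(X) = 1.4466 bits, H(Y|X) = 0.4513 bits, H(X,Y) = 1.8979 bits

Marginal of X (row sums):
  P(X=0) = 0 + 5/17 = 5/17
  P(X=1) = 3/17 + 0 = 3/17
  P(X=2) = 5/34 + 13/34 = 9/17
H(X) = -[(5/17)·log₂(5/17) + (3/17)·log₂(3/17) + (9/17)·log₂(9/17)]
  = 0.519275 + 0.441618 + 0.485755 = 1.4466 bits

H(Y|X) = Σ_x P(x)·H(Y|X=x):
  X=0: P(X=0) = 5/17, P(Y|X=0) = (0, 1) → H(Y|X=0) = 0.000000
  X=1: P(X=1) = 3/17, P(Y|X=1) = (1, 0) → H(Y|X=1) = 0.000000
  X=2: P(X=2) = 9/17, P(Y|X=2) = (5/18, 13/18) → H(Y|X=2) = 0.852405
H(Y|X) = (5/17)·0.000000 + (3/17)·0.000000 + (9/17)·0.852405 = 0.4513 bits

H(X,Y) = -Σ_{x,y} P(x,y) log₂ P(x,y). Per-cell terms -P(x,y)·log₂P(x,y):
  X=0: 0.000000, 0.519275
  X=1: 0.441618, 0.000000
  X=2: 0.406696, 0.530332
  (cells with P = 0 contribute 0)
Sum of the 6 terms: H(X,Y) = 1.8979 bits

Chain rule check:
  H(X) + H(Y|X) = 1.4466 + 0.4513 = 1.8979 bits
  H(X,Y) = 1.8979 bits
✓ Chain rule verified.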